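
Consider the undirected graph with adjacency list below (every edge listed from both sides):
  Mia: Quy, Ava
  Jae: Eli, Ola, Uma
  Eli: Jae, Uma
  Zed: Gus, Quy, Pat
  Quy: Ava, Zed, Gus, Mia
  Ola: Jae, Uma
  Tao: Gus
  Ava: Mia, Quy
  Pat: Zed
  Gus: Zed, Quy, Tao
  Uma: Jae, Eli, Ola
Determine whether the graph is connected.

No

Component: {Jae, Eli, Ola, Uma}
Component: {Mia, Zed, Quy, Tao, Ava, Pat, Gus}
There are 2 separate components, so the graph is not connected.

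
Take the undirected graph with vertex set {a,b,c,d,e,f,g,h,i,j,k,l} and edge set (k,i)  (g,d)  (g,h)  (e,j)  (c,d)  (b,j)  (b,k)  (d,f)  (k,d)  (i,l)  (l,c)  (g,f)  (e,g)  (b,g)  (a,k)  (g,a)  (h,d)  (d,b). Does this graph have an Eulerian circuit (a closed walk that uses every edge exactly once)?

Yes

Degrees: a:2, b:4, c:2, d:6, e:2, f:2, g:6, h:2, i:2, j:2, k:4, l:2
All degrees are even and the non-isolated vertices are connected — an Eulerian circuit exists.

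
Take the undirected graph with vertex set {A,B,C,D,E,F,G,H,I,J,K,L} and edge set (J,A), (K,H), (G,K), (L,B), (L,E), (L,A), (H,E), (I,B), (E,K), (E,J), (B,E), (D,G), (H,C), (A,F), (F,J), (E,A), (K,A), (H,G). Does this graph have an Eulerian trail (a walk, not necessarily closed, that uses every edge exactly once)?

No

Degrees: A:5, B:3, C:1, D:1, E:6, F:2, G:3, H:4, I:1, J:3, K:4, L:3
Odd-degree vertices: A, B, C, D, G, I, J, L (8 total).
An Eulerian trail requires 0 or 2 odd-degree vertices; here there are 8.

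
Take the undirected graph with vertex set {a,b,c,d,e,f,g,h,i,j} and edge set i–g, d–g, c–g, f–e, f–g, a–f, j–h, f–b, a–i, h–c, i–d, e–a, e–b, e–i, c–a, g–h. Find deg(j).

Neighbors of j: h.

1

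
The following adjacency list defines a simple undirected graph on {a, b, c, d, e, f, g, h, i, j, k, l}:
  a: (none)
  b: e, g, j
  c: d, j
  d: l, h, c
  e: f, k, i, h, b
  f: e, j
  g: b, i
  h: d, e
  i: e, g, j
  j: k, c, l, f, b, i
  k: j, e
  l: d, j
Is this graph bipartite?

Yes

A valid 2-coloring puts {a, d, e, g, j} on one side and {b, c, f, h, i, k, l} on the other; every edge crosses between the two sides.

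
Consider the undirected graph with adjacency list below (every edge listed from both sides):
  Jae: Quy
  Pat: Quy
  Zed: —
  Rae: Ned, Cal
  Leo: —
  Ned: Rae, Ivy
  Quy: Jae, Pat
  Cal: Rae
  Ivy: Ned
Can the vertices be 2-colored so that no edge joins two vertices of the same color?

Yes

A valid 2-coloring puts {Zed, Leo, Ned, Quy, Cal} on one side and {Jae, Pat, Rae, Ivy} on the other; every edge crosses between the two sides.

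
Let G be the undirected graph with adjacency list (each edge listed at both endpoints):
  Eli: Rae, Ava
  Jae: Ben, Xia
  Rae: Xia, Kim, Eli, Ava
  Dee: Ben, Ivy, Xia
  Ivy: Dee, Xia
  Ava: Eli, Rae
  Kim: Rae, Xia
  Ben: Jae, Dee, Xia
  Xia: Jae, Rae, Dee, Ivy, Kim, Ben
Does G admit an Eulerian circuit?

No

Degrees: Eli:2, Jae:2, Rae:4, Dee:3, Ivy:2, Ava:2, Kim:2, Ben:3, Xia:6
Vertices with odd degree: Dee, Ben. An Eulerian circuit requires all degrees even.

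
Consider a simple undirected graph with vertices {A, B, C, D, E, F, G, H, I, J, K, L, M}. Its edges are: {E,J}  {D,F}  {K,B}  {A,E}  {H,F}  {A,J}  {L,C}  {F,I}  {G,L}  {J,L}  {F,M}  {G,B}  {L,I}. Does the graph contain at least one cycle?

Yes

The graph has 13 vertices, 13 edges, and 1 connected component.
Since 13 > 13 - 1, a cycle must exist; for instance A-J-E-A.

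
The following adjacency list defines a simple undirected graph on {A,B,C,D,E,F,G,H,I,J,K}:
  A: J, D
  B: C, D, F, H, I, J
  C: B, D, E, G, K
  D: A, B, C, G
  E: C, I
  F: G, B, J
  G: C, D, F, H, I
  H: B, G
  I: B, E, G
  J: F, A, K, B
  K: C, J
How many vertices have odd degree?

Degrees: A:2, B:6, C:5, D:4, E:2, F:3, G:5, H:2, I:3, J:4, K:2
Odd-degree vertices: C, F, G, I.

4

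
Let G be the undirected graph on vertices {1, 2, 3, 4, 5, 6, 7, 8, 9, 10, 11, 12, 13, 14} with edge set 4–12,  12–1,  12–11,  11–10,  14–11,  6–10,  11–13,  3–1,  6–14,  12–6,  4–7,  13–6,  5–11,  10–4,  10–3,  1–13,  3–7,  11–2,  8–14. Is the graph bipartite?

The cycle 10-3-1-12-11-10 has length 5, which is odd, so the graph is not bipartite.

No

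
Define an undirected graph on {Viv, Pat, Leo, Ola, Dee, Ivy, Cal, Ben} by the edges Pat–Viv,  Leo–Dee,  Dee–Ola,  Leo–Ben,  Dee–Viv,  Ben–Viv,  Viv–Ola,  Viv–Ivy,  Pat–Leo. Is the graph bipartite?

Viv-Ola-Dee-Viv is an odd cycle (length 3), and a bipartite graph can contain only even cycles.

No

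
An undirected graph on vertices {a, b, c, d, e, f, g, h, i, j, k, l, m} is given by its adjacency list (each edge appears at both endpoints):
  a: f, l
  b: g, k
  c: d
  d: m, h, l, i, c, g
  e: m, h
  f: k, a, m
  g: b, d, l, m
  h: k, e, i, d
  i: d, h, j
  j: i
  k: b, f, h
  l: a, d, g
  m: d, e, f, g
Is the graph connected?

Yes

Starting from a and exploring outward reaches every vertex (a, f, l, m, k, g, d, e, h, b, c, i, j); the graph is connected.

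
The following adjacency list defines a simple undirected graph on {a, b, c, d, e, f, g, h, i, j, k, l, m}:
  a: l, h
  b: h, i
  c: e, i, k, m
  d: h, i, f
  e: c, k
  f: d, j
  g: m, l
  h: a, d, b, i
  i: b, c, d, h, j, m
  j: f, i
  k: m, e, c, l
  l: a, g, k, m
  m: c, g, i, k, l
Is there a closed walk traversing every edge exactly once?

No

Degrees: a:2, b:2, c:4, d:3, e:2, f:2, g:2, h:4, i:6, j:2, k:4, l:4, m:5
Vertices with odd degree: d, m. An Eulerian circuit requires all degrees even.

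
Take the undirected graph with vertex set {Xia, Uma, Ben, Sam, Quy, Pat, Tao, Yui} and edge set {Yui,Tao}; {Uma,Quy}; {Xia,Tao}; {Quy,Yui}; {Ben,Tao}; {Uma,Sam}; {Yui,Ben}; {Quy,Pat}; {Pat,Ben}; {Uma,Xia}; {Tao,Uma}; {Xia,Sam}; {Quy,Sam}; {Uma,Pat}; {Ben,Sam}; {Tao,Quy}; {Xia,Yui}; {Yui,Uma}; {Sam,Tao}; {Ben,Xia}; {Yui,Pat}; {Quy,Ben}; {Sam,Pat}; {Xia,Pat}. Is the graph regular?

Degrees: Xia:6, Uma:6, Ben:6, Sam:6, Quy:6, Pat:6, Tao:6, Yui:6
All degrees equal 6; the graph is regular.

Yes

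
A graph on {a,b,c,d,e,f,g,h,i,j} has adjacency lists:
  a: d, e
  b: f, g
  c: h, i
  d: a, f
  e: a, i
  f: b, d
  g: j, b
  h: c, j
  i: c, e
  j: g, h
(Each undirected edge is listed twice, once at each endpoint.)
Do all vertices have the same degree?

Degrees: a:2, b:2, c:2, d:2, e:2, f:2, g:2, h:2, i:2, j:2
All degrees equal 2; the graph is regular.

Yes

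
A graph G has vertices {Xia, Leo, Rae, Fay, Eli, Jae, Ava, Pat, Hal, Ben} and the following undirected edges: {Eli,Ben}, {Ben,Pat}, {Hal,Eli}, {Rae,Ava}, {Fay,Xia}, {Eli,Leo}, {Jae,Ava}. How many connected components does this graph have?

3

Component: {Xia, Fay}
Component: {Rae, Jae, Ava}
Component: {Leo, Eli, Pat, Hal, Ben}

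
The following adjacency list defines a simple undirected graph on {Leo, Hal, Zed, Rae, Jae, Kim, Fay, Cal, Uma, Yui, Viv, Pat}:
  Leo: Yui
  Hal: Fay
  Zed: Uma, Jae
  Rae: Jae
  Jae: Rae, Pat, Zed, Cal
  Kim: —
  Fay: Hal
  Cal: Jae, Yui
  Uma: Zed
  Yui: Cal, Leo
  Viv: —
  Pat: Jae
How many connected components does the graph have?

4

Component: {Kim}
Component: {Viv}
Component: {Hal, Fay}
Component: {Leo, Zed, Rae, Jae, Cal, Uma, Yui, Pat}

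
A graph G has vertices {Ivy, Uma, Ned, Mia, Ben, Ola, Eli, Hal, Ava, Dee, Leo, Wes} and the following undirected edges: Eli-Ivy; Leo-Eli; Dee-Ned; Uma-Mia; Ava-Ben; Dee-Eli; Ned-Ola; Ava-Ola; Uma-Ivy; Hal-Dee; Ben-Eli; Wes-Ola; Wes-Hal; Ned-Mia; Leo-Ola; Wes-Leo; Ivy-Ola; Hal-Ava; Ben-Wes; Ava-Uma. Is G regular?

No

Degrees: Ivy:3, Uma:3, Ned:3, Mia:2, Ben:3, Ola:5, Eli:4, Hal:3, Ava:4, Dee:3, Leo:3, Wes:4
Vertex Mia has degree 2 while Ola has degree 5, so the graph is not regular.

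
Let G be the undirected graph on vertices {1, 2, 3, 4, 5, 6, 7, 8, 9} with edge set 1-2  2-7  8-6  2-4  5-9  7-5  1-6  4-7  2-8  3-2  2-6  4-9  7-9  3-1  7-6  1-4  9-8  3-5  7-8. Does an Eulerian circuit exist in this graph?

Degrees: 1:4, 2:6, 3:3, 4:4, 5:3, 6:4, 7:6, 8:4, 9:4
Vertices with odd degree: 3, 5. An Eulerian circuit requires all degrees even.

No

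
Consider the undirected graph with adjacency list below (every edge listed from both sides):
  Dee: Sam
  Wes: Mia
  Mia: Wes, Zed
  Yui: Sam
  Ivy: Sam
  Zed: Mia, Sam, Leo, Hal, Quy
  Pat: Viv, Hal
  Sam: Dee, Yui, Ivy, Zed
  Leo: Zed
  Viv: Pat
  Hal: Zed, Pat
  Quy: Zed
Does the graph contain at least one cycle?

No

The graph has 12 vertices, 11 edges, and 1 connected component.
Since 11 = 12 - 1, the graph is a forest and contains no cycle.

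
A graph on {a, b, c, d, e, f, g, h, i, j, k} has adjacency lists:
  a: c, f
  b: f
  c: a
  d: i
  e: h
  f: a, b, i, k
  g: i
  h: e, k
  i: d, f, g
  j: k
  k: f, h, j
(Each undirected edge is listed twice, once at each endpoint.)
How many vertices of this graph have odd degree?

8

Degrees: a:2, b:1, c:1, d:1, e:1, f:4, g:1, h:2, i:3, j:1, k:3
Odd-degree vertices: b, c, d, e, g, i, j, k.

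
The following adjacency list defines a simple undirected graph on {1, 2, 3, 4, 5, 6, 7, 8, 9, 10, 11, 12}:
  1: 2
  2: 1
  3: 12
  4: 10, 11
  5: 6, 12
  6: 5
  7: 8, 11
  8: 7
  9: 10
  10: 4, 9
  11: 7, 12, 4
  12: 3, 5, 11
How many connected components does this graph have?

Component: {1, 2}
Component: {3, 4, 5, 6, 7, 8, 9, 10, 11, 12}

2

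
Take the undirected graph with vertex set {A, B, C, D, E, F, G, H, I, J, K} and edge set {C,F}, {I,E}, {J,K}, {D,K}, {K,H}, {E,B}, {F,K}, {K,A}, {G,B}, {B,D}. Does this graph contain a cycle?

The graph has 11 vertices, 10 edges, and 1 connected component.
Since 10 = 11 - 1, the graph is a forest and contains no cycle.

No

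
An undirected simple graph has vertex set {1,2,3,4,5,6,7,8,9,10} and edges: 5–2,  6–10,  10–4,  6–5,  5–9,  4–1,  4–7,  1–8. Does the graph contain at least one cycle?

No

|V| = 10, |E| = 8, number of components = 2.
A forest on 10 vertices with 2 components has exactly 8 edges, which matches — so no cycle.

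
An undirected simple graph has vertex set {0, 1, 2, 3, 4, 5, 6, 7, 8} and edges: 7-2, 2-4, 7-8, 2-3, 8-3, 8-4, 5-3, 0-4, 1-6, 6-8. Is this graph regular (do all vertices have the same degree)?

Degrees: 0:1, 1:1, 2:3, 3:3, 4:3, 5:1, 6:2, 7:2, 8:4
Vertex 0 has degree 1 while 8 has degree 4, so the graph is not regular.

No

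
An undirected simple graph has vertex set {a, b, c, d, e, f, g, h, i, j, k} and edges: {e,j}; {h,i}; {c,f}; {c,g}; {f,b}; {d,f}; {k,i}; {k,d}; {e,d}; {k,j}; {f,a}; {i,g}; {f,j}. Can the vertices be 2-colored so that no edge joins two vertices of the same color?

Color {e, f, g, h, k} black and {a, b, c, d, i, j} white. No edge joins two same-colored vertices, so the graph is bipartite.

Yes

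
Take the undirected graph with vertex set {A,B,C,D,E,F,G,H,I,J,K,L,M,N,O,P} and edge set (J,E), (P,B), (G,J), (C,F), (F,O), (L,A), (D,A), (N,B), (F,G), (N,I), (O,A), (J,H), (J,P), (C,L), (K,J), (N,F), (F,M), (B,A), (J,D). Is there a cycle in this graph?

Yes

The graph has 16 vertices, 19 edges, and 1 connected component.
One cycle is A-D-J-G-F-N-B-A.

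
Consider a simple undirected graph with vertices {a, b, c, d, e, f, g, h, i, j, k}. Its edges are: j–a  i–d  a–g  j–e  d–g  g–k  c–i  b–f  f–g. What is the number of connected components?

Component: {h}
Component: {a, b, c, d, e, f, g, i, j, k}

2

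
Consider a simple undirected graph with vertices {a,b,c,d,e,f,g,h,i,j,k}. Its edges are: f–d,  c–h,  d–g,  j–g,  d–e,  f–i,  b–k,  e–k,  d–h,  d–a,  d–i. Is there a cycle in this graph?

Yes

The graph has 11 vertices, 11 edges, and 1 connected component.
Since 11 > 11 - 1, a cycle must exist; for instance d-f-i-d.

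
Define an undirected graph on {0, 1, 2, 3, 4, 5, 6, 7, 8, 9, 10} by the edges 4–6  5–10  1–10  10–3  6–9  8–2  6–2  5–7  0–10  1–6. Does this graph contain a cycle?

No

The graph has 11 vertices, 10 edges, and 1 connected component.
Since 10 = 11 - 1, the graph is a forest and contains no cycle.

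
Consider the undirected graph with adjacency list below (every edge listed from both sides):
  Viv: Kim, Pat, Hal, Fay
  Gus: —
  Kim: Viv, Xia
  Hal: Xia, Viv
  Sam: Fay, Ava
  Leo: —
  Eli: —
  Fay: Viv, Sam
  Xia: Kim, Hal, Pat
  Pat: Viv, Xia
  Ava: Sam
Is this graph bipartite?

Color {Gus, Kim, Hal, Leo, Eli, Fay, Pat, Ava} black and {Viv, Sam, Xia} white. No edge joins two same-colored vertices, so the graph is bipartite.

Yes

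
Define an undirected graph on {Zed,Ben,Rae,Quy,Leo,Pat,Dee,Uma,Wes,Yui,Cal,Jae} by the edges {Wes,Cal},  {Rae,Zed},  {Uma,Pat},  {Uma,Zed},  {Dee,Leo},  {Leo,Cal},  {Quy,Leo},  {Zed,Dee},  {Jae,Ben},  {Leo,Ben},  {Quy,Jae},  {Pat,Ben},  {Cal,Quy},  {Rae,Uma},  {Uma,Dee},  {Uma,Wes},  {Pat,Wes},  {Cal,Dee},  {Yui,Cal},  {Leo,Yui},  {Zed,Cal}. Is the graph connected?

Yes

Starting from Zed and exploring outward reaches every vertex (Zed, Cal, Rae, Uma, Dee, Yui, Leo, Quy, Wes, Pat, Ben, Jae); the graph is connected.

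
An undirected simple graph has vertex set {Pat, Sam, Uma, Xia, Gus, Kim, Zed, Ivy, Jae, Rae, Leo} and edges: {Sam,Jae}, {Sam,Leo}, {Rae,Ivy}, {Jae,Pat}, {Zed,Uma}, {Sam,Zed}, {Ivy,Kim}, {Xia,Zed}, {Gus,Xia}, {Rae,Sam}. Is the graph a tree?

|V| = 11, |E| = 10.
Connected and |E| = |V| - 1, which characterizes a tree.

Yes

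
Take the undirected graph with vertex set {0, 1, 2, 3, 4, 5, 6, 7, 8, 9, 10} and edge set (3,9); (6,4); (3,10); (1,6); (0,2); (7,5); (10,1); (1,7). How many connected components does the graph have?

Component: {8}
Component: {0, 2}
Component: {1, 3, 4, 5, 6, 7, 9, 10}

3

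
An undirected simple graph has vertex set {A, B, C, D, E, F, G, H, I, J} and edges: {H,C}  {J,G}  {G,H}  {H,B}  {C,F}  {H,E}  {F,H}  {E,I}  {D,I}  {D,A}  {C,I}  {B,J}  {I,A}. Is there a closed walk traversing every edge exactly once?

No

Degrees: A:2, B:2, C:3, D:2, E:2, F:2, G:2, H:5, I:4, J:2
C, H have odd degree; an Eulerian circuit needs every degree to be even, so none exists.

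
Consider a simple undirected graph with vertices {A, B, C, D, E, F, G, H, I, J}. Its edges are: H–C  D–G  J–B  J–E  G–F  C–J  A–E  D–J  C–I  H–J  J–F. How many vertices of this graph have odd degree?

Degrees: A:1, B:1, C:3, D:2, E:2, F:2, G:2, H:2, I:1, J:6
Odd-degree vertices: A, B, C, I.

4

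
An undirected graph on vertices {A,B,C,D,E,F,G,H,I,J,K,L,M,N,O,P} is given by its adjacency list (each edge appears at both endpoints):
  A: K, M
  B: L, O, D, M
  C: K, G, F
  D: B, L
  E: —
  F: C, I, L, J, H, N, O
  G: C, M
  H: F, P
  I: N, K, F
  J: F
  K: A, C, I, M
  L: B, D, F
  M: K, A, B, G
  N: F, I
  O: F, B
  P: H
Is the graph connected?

Component: {E}
Component: {A, B, C, D, F, G, H, I, J, K, L, M, N, O, P}
No edge joins these 2 groups, so the graph is disconnected.

No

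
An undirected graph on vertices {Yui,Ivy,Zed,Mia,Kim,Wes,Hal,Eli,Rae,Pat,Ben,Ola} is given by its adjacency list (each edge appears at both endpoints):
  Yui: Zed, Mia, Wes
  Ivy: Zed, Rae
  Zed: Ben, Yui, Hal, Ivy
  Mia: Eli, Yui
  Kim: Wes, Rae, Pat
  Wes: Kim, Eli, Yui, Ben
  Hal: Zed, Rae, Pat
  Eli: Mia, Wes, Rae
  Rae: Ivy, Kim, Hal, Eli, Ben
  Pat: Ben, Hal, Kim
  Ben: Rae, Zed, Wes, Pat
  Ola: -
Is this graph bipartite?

Partition the vertices as {Zed, Mia, Wes, Rae, Pat, Ola} vs {Yui, Ivy, Kim, Hal, Eli, Ben}. Each listed edge has one endpoint in each part, so the graph is bipartite.

Yes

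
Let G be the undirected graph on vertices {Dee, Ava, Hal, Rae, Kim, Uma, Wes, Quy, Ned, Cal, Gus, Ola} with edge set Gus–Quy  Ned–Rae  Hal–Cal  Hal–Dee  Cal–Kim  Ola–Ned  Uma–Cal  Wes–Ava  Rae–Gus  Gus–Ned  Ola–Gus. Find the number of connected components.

3

Component: {Ava, Wes}
Component: {Dee, Hal, Kim, Uma, Cal}
Component: {Rae, Quy, Ned, Gus, Ola}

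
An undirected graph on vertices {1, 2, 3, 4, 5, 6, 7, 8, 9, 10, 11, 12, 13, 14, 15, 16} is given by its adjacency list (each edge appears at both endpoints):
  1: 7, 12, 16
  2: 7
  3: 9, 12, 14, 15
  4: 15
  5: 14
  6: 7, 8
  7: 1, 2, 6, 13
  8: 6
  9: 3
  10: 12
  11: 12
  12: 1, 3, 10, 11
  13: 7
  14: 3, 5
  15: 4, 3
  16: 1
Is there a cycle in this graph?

The graph has 16 vertices, 15 edges, and 1 connected component.
A forest on 16 vertices with 1 component has exactly 15 edges, which matches — so no cycle.

No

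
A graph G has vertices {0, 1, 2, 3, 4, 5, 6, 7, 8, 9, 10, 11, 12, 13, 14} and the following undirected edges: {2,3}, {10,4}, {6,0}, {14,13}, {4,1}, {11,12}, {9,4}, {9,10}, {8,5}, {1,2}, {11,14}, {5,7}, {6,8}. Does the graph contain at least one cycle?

Yes

The graph has 15 vertices, 13 edges, and 3 connected components.
One cycle is 4-9-10-4.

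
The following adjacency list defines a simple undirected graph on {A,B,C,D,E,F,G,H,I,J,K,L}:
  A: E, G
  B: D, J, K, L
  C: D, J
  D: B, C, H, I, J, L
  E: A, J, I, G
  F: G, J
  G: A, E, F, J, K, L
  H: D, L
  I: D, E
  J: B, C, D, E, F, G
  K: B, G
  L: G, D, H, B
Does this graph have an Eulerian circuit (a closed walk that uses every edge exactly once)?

Degrees: A:2, B:4, C:2, D:6, E:4, F:2, G:6, H:2, I:2, J:6, K:2, L:4
All degrees are even and the non-isolated vertices are connected — an Eulerian circuit exists.

Yes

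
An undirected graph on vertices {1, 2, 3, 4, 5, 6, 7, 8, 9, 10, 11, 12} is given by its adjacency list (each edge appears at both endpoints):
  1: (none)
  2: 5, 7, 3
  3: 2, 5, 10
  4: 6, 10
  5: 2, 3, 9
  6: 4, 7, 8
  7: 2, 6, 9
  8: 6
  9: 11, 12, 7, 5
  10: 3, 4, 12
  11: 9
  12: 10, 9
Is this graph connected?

No

Component: {1}
Component: {2, 3, 4, 5, 6, 7, 8, 9, 10, 11, 12}
There are 2 separate components, so the graph is not connected.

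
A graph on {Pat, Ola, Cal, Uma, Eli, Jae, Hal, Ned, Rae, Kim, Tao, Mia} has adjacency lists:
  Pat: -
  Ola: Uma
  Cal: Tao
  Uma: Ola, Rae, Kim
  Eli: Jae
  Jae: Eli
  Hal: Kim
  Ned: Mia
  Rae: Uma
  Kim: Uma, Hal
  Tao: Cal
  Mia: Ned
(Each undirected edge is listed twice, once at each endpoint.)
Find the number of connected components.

5

Component: {Pat}
Component: {Cal, Tao}
Component: {Eli, Jae}
Component: {Ned, Mia}
Component: {Ola, Uma, Hal, Rae, Kim}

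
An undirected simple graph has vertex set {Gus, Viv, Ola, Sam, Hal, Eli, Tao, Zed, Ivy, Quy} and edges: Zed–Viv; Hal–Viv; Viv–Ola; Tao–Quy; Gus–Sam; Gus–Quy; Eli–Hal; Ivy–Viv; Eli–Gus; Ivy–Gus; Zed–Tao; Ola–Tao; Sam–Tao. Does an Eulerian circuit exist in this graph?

Degrees: Gus:4, Viv:4, Ola:2, Sam:2, Hal:2, Eli:2, Tao:4, Zed:2, Ivy:2, Quy:2
All degrees are even and the non-isolated vertices are connected — an Eulerian circuit exists.

Yes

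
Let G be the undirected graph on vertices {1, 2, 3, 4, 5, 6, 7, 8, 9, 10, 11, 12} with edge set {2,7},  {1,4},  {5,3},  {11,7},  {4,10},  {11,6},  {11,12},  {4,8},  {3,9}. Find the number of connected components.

Component: {3, 5, 9}
Component: {1, 4, 8, 10}
Component: {2, 6, 7, 11, 12}

3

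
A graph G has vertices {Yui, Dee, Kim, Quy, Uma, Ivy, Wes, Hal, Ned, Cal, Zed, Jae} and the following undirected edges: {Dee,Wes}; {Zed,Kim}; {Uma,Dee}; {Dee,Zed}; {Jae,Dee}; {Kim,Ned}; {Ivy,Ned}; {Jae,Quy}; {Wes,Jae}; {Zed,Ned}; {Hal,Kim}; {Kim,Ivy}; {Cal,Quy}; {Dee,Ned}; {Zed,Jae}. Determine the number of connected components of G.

Component: {Yui}
Component: {Dee, Kim, Quy, Uma, Ivy, Wes, Hal, Ned, Cal, Zed, Jae}

2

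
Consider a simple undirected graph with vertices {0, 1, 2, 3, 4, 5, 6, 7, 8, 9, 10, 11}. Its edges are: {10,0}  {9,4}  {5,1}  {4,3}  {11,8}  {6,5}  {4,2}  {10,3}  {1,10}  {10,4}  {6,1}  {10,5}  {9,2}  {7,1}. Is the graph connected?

No

Component: {8, 11}
Component: {0, 1, 2, 3, 4, 5, 6, 7, 9, 10}
No edge joins these 2 groups, so the graph is disconnected.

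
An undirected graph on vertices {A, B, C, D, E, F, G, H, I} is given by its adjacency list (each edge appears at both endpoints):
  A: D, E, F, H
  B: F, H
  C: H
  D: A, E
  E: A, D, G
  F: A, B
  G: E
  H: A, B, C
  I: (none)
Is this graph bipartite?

E-D-A-E is an odd cycle (length 3), and a bipartite graph can contain only even cycles.

No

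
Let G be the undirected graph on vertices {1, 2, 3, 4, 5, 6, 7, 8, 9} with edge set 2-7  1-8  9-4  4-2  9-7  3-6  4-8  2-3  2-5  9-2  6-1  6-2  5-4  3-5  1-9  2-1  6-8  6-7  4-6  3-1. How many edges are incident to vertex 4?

5

Neighbors of 4: 2, 5, 6, 8, 9.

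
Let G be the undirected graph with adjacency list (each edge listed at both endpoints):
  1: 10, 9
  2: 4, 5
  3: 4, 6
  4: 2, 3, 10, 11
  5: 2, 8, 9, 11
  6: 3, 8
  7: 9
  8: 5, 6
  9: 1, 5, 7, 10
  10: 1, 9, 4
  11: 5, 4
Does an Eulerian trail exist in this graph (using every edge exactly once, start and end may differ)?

Yes

Degrees: 1:2, 2:2, 3:2, 4:4, 5:4, 6:2, 7:1, 8:2, 9:4, 10:3, 11:2
Odd-degree vertices: 7, 10 (2 total).
With 2 odd-degree vertices and all edges in one connected piece, an Eulerian trail exists (from 7 to 10).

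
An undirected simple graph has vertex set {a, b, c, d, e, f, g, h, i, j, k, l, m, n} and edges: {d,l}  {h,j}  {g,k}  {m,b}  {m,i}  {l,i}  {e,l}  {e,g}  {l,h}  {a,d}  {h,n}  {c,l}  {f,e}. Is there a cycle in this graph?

No

The graph has 14 vertices, 13 edges, and 1 connected component.
Since 13 = 14 - 1, the graph is a forest and contains no cycle.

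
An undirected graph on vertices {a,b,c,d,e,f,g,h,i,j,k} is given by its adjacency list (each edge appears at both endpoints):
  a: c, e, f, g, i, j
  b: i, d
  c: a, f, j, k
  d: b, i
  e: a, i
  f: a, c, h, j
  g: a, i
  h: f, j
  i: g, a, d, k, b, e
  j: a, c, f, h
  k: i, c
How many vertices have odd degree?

Degrees: a:6, b:2, c:4, d:2, e:2, f:4, g:2, h:2, i:6, j:4, k:2
Odd-degree vertices: none.

0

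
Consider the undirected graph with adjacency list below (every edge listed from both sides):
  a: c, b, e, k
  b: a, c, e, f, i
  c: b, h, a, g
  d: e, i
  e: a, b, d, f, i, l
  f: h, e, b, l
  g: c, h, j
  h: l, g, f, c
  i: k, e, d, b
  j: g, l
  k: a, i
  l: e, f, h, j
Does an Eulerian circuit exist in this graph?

Degrees: a:4, b:5, c:4, d:2, e:6, f:4, g:3, h:4, i:4, j:2, k:2, l:4
Vertices with odd degree: b, g. An Eulerian circuit requires all degrees even.

No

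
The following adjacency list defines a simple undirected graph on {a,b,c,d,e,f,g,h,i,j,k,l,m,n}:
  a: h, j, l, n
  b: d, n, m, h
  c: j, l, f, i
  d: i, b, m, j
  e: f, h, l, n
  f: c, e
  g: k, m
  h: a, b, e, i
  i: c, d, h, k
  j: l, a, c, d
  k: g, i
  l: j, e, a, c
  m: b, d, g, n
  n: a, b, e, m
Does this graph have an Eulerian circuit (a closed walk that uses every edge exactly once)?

Yes

Degrees: a:4, b:4, c:4, d:4, e:4, f:2, g:2, h:4, i:4, j:4, k:2, l:4, m:4, n:4
All degrees are even and the non-isolated vertices are connected — an Eulerian circuit exists.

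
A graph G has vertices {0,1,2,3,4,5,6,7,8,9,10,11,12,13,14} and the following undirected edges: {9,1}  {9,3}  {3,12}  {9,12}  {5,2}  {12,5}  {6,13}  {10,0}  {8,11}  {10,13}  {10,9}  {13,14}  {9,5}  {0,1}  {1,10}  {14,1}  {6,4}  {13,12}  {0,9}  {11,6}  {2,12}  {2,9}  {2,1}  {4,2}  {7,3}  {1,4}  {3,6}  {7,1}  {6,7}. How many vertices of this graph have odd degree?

Degrees: 0:3, 1:7, 2:5, 3:4, 4:3, 5:3, 6:5, 7:3, 8:1, 9:7, 10:4, 11:2, 12:5, 13:4, 14:2
Odd-degree vertices: 0, 1, 2, 4, 5, 6, 7, 8, 9, 12.

10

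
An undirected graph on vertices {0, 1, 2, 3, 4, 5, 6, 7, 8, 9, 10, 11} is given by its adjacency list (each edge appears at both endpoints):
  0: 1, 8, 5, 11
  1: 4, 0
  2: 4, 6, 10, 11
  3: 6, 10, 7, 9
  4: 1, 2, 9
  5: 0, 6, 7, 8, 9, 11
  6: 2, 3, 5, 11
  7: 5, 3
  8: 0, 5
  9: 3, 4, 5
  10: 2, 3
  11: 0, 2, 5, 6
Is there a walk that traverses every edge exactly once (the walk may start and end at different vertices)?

Yes

Degrees: 0:4, 1:2, 2:4, 3:4, 4:3, 5:6, 6:4, 7:2, 8:2, 9:3, 10:2, 11:4
Odd-degree vertices: 4, 9 (2 total).
With 2 odd-degree vertices and all edges in one connected piece, an Eulerian trail exists (from 4 to 9).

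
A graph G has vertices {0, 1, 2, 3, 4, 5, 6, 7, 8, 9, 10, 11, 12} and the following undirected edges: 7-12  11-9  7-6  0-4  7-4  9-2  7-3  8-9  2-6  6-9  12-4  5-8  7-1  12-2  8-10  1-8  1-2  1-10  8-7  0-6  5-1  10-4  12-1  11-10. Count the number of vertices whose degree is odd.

Degrees: 0:2, 1:6, 2:4, 3:1, 4:4, 5:2, 6:4, 7:6, 8:5, 9:4, 10:4, 11:2, 12:4
Odd-degree vertices: 3, 8.

2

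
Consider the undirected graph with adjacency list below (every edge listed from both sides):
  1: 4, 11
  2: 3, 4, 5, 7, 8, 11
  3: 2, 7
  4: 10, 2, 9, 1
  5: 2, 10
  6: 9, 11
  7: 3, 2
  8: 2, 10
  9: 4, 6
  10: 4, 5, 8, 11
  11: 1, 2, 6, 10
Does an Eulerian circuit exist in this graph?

Yes

Degrees: 1:2, 2:6, 3:2, 4:4, 5:2, 6:2, 7:2, 8:2, 9:2, 10:4, 11:4
All degrees are even and the non-isolated vertices are connected — an Eulerian circuit exists.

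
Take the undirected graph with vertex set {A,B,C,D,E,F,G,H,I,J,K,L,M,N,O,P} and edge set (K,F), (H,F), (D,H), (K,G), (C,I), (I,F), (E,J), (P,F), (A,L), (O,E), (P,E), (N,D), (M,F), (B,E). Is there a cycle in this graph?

No

The graph has 16 vertices, 14 edges, and 2 connected components.
Since 14 = 16 - 2, the graph is a forest and contains no cycle.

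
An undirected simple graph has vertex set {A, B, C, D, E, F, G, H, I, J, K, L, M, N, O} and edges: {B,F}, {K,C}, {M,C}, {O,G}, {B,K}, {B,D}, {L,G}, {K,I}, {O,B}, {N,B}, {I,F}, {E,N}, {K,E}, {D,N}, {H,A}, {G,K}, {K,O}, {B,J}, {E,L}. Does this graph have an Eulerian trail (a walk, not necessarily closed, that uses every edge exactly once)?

No

Degrees: A:1, B:6, C:2, D:2, E:3, F:2, G:3, H:1, I:2, J:1, K:6, L:2, M:1, N:3, O:3
Odd-degree vertices: A, E, G, H, J, M, N, O (8 total).
An Eulerian trail requires 0 or 2 odd-degree vertices; here there are 8.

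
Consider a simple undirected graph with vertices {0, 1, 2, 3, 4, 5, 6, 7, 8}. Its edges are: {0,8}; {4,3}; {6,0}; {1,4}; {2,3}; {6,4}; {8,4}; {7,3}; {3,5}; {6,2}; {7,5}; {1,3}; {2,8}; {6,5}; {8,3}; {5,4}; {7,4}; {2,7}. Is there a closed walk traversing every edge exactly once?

Yes

Degrees: 0:2, 1:2, 2:4, 3:6, 4:6, 5:4, 6:4, 7:4, 8:4
Every vertex has even degree and the edges form a single connected piece, so an Eulerian circuit exists.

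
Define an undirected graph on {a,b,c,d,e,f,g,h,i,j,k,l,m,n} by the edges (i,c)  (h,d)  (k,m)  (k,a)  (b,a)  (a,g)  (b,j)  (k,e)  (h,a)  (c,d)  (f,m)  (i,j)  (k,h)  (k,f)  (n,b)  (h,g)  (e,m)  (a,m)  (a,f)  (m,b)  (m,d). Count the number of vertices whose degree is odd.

Degrees: a:6, b:4, c:2, d:3, e:2, f:3, g:2, h:4, i:2, j:2, k:5, l:0, m:6, n:1
Odd-degree vertices: d, f, k, n.

4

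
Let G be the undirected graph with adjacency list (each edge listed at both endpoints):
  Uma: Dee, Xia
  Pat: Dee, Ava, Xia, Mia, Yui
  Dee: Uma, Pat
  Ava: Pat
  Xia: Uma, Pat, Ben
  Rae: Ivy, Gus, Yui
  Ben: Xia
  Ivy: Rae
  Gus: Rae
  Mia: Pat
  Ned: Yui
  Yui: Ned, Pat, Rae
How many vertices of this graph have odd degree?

10

Degrees: Uma:2, Pat:5, Dee:2, Ava:1, Xia:3, Rae:3, Ben:1, Ivy:1, Gus:1, Mia:1, Ned:1, Yui:3
Odd-degree vertices: Pat, Ava, Xia, Rae, Ben, Ivy, Gus, Mia, Ned, Yui.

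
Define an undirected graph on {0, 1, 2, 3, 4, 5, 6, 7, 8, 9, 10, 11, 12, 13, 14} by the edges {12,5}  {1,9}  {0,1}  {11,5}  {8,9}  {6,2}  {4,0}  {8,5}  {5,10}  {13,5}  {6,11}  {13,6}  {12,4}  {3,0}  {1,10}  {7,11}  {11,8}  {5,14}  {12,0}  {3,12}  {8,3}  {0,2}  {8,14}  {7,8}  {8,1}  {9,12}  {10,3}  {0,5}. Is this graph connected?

Starting from 0 and exploring outward reaches every vertex (0, 12, 2, 4, 3, 5, 1, 9, 6, 8, 10, 14, 13, 11, 7); the graph is connected.

Yes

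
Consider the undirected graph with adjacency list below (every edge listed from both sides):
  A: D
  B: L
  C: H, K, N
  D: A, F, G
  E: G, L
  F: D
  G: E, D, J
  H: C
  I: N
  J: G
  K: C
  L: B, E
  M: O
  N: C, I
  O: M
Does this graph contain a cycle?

No

|V| = 15, |E| = 12, number of components = 3.
Since 12 = 15 - 3, the graph is a forest and contains no cycle.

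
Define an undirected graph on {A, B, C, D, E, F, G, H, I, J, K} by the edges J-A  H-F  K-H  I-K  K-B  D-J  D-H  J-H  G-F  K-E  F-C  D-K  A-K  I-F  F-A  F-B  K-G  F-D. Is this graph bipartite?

The cycle D-H-K-D has length 3, which is odd, so the graph is not bipartite.

No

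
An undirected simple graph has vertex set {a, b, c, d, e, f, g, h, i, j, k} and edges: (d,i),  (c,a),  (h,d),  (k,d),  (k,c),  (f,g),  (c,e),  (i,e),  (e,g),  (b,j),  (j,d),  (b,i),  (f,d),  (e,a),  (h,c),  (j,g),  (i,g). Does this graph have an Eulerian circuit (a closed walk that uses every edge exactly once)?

Degrees: a:2, b:2, c:4, d:5, e:4, f:2, g:4, h:2, i:4, j:3, k:2
Vertices with odd degree: d, j. An Eulerian circuit requires all degrees even.

No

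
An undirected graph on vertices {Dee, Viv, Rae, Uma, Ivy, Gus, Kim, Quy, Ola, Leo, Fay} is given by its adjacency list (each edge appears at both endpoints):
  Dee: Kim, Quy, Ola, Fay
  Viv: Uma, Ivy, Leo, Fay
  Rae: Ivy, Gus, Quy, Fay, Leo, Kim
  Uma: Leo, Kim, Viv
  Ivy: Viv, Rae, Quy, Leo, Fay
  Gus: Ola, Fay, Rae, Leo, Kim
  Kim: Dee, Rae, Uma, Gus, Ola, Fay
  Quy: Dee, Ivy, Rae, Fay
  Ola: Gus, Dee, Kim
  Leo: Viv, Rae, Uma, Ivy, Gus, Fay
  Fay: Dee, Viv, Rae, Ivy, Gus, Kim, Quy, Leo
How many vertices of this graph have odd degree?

4

Degrees: Dee:4, Viv:4, Rae:6, Uma:3, Ivy:5, Gus:5, Kim:6, Quy:4, Ola:3, Leo:6, Fay:8
Odd-degree vertices: Uma, Ivy, Gus, Ola.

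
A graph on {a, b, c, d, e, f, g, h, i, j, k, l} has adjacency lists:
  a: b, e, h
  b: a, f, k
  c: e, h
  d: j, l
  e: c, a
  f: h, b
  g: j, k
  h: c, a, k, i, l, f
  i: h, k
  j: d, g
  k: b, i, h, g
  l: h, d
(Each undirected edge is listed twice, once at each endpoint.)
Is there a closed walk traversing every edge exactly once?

Degrees: a:3, b:3, c:2, d:2, e:2, f:2, g:2, h:6, i:2, j:2, k:4, l:2
a, b have odd degree; an Eulerian circuit needs every degree to be even, so none exists.

No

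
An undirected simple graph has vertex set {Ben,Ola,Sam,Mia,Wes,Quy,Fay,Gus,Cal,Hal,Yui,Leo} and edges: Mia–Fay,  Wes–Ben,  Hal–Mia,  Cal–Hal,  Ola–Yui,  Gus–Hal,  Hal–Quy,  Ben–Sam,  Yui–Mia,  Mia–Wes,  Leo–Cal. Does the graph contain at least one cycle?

No

|V| = 12, |E| = 11, number of components = 1.
A forest on 12 vertices with 1 component has exactly 11 edges, which matches — so no cycle.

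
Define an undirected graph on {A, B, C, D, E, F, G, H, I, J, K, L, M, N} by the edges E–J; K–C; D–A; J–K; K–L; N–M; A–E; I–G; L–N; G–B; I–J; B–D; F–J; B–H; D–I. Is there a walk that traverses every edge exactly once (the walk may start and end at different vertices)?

No

Degrees: A:2, B:3, C:1, D:3, E:2, F:1, G:2, H:1, I:3, J:4, K:3, L:2, M:1, N:2
Odd-degree vertices: B, C, D, F, H, I, K, M (8 total).
An Eulerian trail requires 0 or 2 odd-degree vertices; here there are 8.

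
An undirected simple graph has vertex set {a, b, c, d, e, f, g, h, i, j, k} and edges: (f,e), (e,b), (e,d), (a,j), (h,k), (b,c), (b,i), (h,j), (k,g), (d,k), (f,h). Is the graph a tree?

|V| = 11, |E| = 11.
A tree on 11 vertices has exactly 10 edges; this graph has 11, so it contains a cycle and is not a tree.

No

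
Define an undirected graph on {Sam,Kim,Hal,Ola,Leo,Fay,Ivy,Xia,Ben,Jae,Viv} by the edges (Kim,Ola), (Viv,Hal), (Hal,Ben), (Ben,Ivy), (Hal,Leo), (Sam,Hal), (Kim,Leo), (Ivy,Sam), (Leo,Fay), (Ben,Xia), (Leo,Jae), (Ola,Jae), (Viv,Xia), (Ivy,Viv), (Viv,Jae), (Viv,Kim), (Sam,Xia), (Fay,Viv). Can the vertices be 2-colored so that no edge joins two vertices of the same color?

Yes

Partition the vertices as {Kim, Hal, Fay, Ivy, Xia, Jae} vs {Sam, Ola, Leo, Ben, Viv}. Each listed edge has one endpoint in each part, so the graph is bipartite.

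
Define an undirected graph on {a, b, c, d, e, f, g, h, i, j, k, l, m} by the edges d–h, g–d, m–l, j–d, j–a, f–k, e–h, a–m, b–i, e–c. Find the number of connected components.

Component: {b, i}
Component: {f, k}
Component: {a, c, d, e, g, h, j, l, m}

3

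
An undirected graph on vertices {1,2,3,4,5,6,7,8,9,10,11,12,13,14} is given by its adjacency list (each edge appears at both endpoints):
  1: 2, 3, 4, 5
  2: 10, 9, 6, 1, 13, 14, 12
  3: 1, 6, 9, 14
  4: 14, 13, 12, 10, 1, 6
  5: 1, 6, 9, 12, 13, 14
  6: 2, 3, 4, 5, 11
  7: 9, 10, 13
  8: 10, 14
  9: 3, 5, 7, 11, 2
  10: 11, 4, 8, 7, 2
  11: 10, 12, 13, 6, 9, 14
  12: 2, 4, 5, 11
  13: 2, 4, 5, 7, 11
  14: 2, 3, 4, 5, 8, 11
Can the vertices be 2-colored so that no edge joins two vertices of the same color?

Yes

A valid 2-coloring puts {2, 3, 4, 5, 7, 8, 11} on one side and {1, 6, 9, 10, 12, 13, 14} on the other; every edge crosses between the two sides.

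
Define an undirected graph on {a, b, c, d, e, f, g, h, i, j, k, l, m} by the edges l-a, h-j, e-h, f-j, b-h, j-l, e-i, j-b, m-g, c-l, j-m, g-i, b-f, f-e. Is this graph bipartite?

The cycle j-b-h-j has length 3, which is odd, so the graph is not bipartite.

No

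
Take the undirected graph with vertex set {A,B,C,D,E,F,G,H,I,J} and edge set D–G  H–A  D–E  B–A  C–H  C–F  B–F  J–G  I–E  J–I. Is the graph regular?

Yes

Degrees: A:2, B:2, C:2, D:2, E:2, F:2, G:2, H:2, I:2, J:2
All degrees equal 2; the graph is regular.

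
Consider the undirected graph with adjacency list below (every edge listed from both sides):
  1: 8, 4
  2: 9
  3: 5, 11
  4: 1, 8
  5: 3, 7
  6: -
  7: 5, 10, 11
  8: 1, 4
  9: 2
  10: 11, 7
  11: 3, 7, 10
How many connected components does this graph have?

Component: {6}
Component: {2, 9}
Component: {1, 4, 8}
Component: {3, 5, 7, 10, 11}

4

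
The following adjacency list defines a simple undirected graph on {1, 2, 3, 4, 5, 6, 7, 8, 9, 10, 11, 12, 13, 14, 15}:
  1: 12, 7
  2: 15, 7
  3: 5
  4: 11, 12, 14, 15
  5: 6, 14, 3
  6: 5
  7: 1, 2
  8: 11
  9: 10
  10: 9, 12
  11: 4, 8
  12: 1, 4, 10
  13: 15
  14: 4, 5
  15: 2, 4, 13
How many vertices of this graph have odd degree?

Degrees: 1:2, 2:2, 3:1, 4:4, 5:3, 6:1, 7:2, 8:1, 9:1, 10:2, 11:2, 12:3, 13:1, 14:2, 15:3
Odd-degree vertices: 3, 5, 6, 8, 9, 12, 13, 15.

8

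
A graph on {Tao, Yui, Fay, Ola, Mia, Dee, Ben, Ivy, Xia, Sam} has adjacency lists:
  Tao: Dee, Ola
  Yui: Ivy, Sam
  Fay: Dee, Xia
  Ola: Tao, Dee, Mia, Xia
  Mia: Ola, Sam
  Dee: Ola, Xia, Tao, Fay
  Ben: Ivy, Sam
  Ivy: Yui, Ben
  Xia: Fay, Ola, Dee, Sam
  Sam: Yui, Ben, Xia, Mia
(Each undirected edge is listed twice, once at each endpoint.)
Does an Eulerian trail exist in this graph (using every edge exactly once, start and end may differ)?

Yes

Degrees: Tao:2, Yui:2, Fay:2, Ola:4, Mia:2, Dee:4, Ben:2, Ivy:2, Xia:4, Sam:4
Odd-degree vertices: none (0 total).
The non-isolated vertices are connected and exactly 0 have odd degree, so an Eulerian trail exists.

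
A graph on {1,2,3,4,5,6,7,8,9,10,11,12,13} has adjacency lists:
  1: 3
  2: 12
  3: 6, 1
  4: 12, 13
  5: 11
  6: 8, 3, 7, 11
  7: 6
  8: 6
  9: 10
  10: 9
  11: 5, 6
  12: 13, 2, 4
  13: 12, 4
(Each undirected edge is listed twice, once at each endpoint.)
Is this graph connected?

Component: {9, 10}
Component: {2, 4, 12, 13}
Component: {1, 3, 5, 6, 7, 8, 11}
No edge joins these 3 groups, so the graph is disconnected.

No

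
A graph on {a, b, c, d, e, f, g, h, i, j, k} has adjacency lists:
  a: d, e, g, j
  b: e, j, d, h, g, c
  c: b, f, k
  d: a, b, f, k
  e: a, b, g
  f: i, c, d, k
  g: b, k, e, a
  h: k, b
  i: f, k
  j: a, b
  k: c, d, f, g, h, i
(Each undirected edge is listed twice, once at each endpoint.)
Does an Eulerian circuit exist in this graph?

No

Degrees: a:4, b:6, c:3, d:4, e:3, f:4, g:4, h:2, i:2, j:2, k:6
Vertices with odd degree: c, e. An Eulerian circuit requires all degrees even.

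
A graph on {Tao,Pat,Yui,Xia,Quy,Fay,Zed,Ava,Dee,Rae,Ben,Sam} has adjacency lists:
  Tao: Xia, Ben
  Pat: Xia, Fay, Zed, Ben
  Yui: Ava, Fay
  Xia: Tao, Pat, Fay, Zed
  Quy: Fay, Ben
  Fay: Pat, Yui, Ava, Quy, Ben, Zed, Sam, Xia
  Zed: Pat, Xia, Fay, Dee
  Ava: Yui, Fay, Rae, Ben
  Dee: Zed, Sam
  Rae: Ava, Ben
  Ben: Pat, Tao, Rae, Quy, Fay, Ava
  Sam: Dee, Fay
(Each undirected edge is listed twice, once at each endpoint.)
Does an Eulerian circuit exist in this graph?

Degrees: Tao:2, Pat:4, Yui:2, Xia:4, Quy:2, Fay:8, Zed:4, Ava:4, Dee:2, Rae:2, Ben:6, Sam:2
All degrees are even and the non-isolated vertices are connected — an Eulerian circuit exists.

Yes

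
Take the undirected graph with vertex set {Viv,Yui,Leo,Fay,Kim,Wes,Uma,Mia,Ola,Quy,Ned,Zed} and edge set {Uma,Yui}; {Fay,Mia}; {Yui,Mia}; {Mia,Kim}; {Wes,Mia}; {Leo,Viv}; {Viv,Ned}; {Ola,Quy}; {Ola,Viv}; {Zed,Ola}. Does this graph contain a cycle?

|V| = 12, |E| = 10, number of components = 2.
A forest on 12 vertices with 2 components has exactly 10 edges, which matches — so no cycle.

No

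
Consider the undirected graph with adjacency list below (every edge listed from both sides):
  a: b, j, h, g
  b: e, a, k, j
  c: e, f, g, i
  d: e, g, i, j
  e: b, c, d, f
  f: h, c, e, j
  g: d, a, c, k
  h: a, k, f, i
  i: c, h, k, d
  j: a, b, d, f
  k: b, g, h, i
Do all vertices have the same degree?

Degrees: a:4, b:4, c:4, d:4, e:4, f:4, g:4, h:4, i:4, j:4, k:4
All degrees equal 4; the graph is regular.

Yes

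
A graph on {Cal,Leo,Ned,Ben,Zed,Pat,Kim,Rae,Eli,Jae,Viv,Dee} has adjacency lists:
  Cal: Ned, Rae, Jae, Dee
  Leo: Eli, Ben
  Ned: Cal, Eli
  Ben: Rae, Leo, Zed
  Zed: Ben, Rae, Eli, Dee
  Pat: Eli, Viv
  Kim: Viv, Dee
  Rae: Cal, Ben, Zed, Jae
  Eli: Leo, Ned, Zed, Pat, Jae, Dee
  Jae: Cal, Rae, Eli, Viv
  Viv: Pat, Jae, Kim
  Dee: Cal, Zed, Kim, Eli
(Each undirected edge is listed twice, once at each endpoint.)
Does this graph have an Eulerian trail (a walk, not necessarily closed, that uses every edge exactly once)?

Degrees: Cal:4, Leo:2, Ned:2, Ben:3, Zed:4, Pat:2, Kim:2, Rae:4, Eli:6, Jae:4, Viv:3, Dee:4
Odd-degree vertices: Ben, Viv (2 total).
With 2 odd-degree vertices and all edges in one connected piece, an Eulerian trail exists (from Ben to Viv).

Yes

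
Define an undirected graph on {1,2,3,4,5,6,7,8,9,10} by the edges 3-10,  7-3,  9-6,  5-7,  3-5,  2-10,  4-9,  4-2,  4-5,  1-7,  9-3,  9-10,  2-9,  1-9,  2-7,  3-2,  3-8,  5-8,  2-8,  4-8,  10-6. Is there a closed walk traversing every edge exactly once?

Degrees: 1:2, 2:6, 3:6, 4:4, 5:4, 6:2, 7:4, 8:4, 9:6, 10:4
All degrees are even and the non-isolated vertices are connected — an Eulerian circuit exists.

Yes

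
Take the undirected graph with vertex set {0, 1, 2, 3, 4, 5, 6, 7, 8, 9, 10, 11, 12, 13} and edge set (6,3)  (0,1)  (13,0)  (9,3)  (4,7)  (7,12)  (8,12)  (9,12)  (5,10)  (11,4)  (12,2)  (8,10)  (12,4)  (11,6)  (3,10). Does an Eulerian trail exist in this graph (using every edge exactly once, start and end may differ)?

Degrees: 0:2, 1:1, 2:1, 3:3, 4:3, 5:1, 6:2, 7:2, 8:2, 9:2, 10:3, 11:2, 12:5, 13:1
Odd-degree vertices: 1, 2, 3, 4, 5, 10, 12, 13 (8 total).
With 8 odd-degree vertices (more than two), no single trail can use every edge.

No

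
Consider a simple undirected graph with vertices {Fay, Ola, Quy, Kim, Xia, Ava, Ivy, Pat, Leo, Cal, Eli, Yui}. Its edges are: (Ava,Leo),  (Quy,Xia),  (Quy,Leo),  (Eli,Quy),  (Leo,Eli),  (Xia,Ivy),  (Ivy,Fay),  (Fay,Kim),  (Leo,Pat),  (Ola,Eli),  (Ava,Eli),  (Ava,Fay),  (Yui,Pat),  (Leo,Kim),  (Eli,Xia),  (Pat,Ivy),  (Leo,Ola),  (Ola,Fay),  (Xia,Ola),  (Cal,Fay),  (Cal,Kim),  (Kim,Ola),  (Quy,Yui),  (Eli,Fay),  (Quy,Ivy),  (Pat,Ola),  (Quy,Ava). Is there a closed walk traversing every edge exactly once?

Degrees: Fay:6, Ola:6, Quy:6, Kim:4, Xia:4, Ava:4, Ivy:4, Pat:4, Leo:6, Cal:2, Eli:6, Yui:2
All degrees are even and the non-isolated vertices are connected — an Eulerian circuit exists.

Yes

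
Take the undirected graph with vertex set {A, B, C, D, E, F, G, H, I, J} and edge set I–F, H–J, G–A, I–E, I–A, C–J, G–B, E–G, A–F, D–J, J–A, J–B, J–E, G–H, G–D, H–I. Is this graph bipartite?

No

I-F-A-I is an odd cycle (length 3), and a bipartite graph can contain only even cycles.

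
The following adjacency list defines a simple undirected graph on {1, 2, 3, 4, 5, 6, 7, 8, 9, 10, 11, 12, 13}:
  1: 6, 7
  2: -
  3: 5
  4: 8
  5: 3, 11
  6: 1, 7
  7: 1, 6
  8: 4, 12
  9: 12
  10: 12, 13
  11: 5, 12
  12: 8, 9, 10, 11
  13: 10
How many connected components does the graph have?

Component: {2}
Component: {1, 6, 7}
Component: {3, 4, 5, 8, 9, 10, 11, 12, 13}

3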